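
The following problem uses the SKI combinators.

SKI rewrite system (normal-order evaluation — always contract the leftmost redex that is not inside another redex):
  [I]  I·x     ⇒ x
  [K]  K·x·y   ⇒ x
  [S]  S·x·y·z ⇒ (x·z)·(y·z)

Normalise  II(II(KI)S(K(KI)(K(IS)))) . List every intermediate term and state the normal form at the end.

Answer: normal form = KI  (in 7 steps)

Derivation:
  start: II(II(KI)S(K(KI)(K(IS))))
  [1] I(II(KI)S(K(KI)(K(IS))))
  [2] II(KI)S(K(KI)(K(IS)))
  [3] I(KI)S(K(KI)(K(IS)))
  [4] KIS(K(KI)(K(IS)))
  [5] I(K(KI)(K(IS)))
  [6] K(KI)(K(IS))
  [7] KI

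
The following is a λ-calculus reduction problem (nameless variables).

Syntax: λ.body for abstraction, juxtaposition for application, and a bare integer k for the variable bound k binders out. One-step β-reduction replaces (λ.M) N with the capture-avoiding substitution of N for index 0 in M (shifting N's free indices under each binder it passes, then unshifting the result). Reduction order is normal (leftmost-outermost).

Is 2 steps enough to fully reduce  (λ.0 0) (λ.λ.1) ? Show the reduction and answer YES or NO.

  start: (λ.0 0) (λ.λ.1)
  [1] (λ.λ.1) (λ.λ.1)
  [2] λ.λ.λ.1

Answer: YES — reaches normal form λ.λ.λ.1 in 2 ≤ 2 steps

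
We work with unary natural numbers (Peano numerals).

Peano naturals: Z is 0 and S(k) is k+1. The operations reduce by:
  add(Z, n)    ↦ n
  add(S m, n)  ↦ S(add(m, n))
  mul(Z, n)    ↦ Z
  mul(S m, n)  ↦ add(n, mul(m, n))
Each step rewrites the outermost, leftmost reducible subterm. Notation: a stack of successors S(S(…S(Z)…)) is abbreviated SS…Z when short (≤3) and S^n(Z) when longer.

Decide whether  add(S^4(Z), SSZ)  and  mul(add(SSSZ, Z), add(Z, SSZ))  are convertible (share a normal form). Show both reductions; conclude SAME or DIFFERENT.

Answer: SAME — A ⇓ S^6(Z), B ⇓ S^6(Z)

Working:
Term A:
  start: add(S^4(Z), SSZ)
  step 1: S(add(SSSZ, SSZ))
  step 2: S(S(add(SSZ, SSZ)))
  step 3: S(S(S(add(SZ, SSZ))))
  step 4: S(S(S(S(add(Z, SSZ)))))
  step 5: S^6(Z)

Term B:
  start: mul(add(SSSZ, Z), add(Z, SSZ))
  step 1: mul(S(add(SSZ, Z)), add(Z, SSZ))
  step 2: add(add(Z, SSZ), mul(add(SSZ, Z), add(Z, SSZ)))
  step 3: add(SSZ, mul(add(SSZ, Z), add(Z, SSZ)))
  step 4: S(add(SZ, mul(add(SSZ, Z), add(Z, SSZ))))
  step 5: S(S(add(Z, mul(add(SSZ, Z), add(Z, SSZ)))))
  step 6: S(S(mul(add(SSZ, Z), add(Z, SSZ))))
  step 7: S(S(mul(S(add(SZ, Z)), add(Z, SSZ))))
  step 8: S(S(add(add(Z, SSZ), mul(add(SZ, Z), add(Z, SSZ)))))
  step 9: S(S(add(SSZ, mul(add(SZ, Z), add(Z, SSZ)))))
  step 10: S(S(S(add(SZ, mul(add(SZ, Z), add(Z, SSZ))))))
  step 11: S(S(S(S(add(Z, mul(add(SZ, Z), add(Z, SSZ)))))))
  step 12: S(S(S(S(mul(add(SZ, Z), add(Z, SSZ))))))
  step 13: S(S(S(S(mul(S(add(Z, Z)), add(Z, SSZ))))))
  step 14: S(S(S(S(add(add(Z, SSZ), mul(add(Z, Z), add(Z, SSZ)))))))
  step 15: S(S(S(S(add(SSZ, mul(add(Z, Z), add(Z, SSZ)))))))
  step 16: S(S(S(S(S(add(SZ, mul(add(Z, Z), add(Z, SSZ))))))))
  step 17: S(S(S(S(S(S(add(Z, mul(add(Z, Z), add(Z, SSZ)))))))))
  step 18: S(S(S(S(S(S(mul(add(Z, Z), add(Z, SSZ))))))))
  step 19: S(S(S(S(S(S(mul(Z, add(Z, SSZ))))))))
  step 20: S^6(Z)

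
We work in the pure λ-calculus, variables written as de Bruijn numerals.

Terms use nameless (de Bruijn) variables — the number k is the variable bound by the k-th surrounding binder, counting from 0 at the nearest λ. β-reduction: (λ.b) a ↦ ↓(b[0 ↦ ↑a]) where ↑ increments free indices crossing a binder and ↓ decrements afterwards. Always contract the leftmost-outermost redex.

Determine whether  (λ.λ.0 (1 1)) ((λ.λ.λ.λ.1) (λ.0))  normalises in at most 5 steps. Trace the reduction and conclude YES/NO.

Answer: YES — reaches normal form λ.0 (λ.λ.1) in 3 ≤ 5 steps

Derivation:
  start: (λ.λ.0 (1 1)) ((λ.λ.λ.λ.1) (λ.0))
  step 1: λ.0 ((λ.λ.λ.λ.1) (λ.0) ((λ.λ.λ.λ.1) (λ.0)))
  step 2: λ.0 ((λ.λ.λ.1) ((λ.λ.λ.λ.1) (λ.0)))
  step 3: λ.0 (λ.λ.1)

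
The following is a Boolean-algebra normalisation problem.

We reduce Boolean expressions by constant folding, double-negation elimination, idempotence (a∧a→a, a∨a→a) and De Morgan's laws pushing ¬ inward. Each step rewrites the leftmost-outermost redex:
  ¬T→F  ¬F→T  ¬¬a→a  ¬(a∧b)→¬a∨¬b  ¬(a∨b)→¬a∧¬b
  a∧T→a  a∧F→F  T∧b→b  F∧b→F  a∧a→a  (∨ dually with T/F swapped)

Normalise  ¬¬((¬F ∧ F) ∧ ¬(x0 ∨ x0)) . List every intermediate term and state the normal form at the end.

  start: ¬¬((¬F ∧ F) ∧ ¬(x0 ∨ x0))
  →1  (¬F ∧ F) ∧ ¬(x0 ∨ x0)
  →2  F ∧ ¬(x0 ∨ x0)
  →3  F

Answer: normal form = F  (in 3 steps)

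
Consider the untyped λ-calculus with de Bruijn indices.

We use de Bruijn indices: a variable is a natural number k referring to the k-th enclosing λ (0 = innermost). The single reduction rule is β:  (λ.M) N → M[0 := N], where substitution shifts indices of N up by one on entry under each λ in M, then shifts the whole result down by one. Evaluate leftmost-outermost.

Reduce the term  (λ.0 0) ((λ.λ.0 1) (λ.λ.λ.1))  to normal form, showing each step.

Answer: normal form = λ.λ.1  (in 6 steps)

Derivation:
  start: (λ.0 0) ((λ.λ.0 1) (λ.λ.λ.1))
  →1  (λ.λ.0 1) (λ.λ.λ.1) ((λ.λ.0 1) (λ.λ.λ.1))
  →2  (λ.0 (λ.λ.λ.1)) ((λ.λ.0 1) (λ.λ.λ.1))
  →3  (λ.λ.0 1) (λ.λ.λ.1) (λ.λ.λ.1)
  →4  (λ.0 (λ.λ.λ.1)) (λ.λ.λ.1)
  →5  (λ.λ.λ.1) (λ.λ.λ.1)
  →6  λ.λ.1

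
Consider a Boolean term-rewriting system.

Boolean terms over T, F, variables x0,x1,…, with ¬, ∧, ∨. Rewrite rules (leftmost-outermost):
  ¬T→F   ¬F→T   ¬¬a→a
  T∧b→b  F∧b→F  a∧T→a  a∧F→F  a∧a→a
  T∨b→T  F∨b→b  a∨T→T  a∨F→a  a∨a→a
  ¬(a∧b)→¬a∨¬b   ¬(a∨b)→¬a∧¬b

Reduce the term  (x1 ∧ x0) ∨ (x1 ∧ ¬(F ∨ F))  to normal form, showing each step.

  start: (x1 ∧ x0) ∨ (x1 ∧ ¬(F ∨ F))
  step 1: (x1 ∧ x0) ∨ (x1 ∧ (¬F ∧ ¬F))
  step 2: (x1 ∧ x0) ∨ (x1 ∧ ¬F)
  step 3: (x1 ∧ x0) ∨ (x1 ∧ T)
  step 4: (x1 ∧ x0) ∨ x1

Answer: normal form = (x1 ∧ x0) ∨ x1  (in 4 steps)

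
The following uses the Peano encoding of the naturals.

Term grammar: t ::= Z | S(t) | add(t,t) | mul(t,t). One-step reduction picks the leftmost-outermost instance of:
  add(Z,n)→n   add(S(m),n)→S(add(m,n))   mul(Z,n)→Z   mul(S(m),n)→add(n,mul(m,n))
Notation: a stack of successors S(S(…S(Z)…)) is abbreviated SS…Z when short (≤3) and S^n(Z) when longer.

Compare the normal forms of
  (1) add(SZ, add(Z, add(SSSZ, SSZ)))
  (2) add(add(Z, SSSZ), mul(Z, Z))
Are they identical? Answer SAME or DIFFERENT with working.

Answer: DIFFERENT — A ⇓ S^6(Z), B ⇓ SSSZ

Reduction:
Term A:
  start: add(SZ, add(Z, add(SSSZ, SSZ)))
  →1  S(add(Z, add(Z, add(SSSZ, SSZ))))
  →2  S(add(Z, add(SSSZ, SSZ)))
  →3  S(add(SSSZ, SSZ))
  →4  S(S(add(SSZ, SSZ)))
  →5  S(S(S(add(SZ, SSZ))))
  →6  S(S(S(S(add(Z, SSZ)))))
  →7  S^6(Z)

Term B:
  start: add(add(Z, SSSZ), mul(Z, Z))
  →1  add(SSSZ, mul(Z, Z))
  →2  S(add(SSZ, mul(Z, Z)))
  →3  S(S(add(SZ, mul(Z, Z))))
  →4  S(S(S(add(Z, mul(Z, Z)))))
  →5  S(S(S(mul(Z, Z))))
  →6  SSSZ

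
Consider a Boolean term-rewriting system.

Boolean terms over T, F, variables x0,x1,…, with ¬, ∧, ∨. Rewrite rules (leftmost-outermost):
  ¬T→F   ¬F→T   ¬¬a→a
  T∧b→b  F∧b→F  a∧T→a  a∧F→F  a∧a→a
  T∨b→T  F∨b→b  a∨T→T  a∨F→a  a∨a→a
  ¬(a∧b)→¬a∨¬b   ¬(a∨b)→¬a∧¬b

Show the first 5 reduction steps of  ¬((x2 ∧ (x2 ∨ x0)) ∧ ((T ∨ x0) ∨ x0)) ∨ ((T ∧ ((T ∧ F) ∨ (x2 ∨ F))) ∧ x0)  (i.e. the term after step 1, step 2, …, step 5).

Answer: after 5 steps: ((¬x2 ∨ (¬x2 ∧ ¬x0)) ∨ ((¬T ∧ ¬x0) ∧ ¬x0)) ∨ ((T ∧ ((T ∧ F) ∨ (x2 ∨ F))) ∧ x0)

Derivation:
  start: ¬((x2 ∧ (x2 ∨ x0)) ∧ ((T ∨ x0) ∨ x0)) ∨ ((T ∧ ((T ∧ F) ∨ (x2 ∨ F))) ∧ x0)
  [1] (¬(x2 ∧ (x2 ∨ x0)) ∨ ¬((T ∨ x0) ∨ x0)) ∨ ((T ∧ ((T ∧ F) ∨ (x2 ∨ F))) ∧ x0)
  [2] ((¬x2 ∨ ¬(x2 ∨ x0)) ∨ ¬((T ∨ x0) ∨ x0)) ∨ ((T ∧ ((T ∧ F) ∨ (x2 ∨ F))) ∧ x0)
  [3] ((¬x2 ∨ (¬x2 ∧ ¬x0)) ∨ ¬((T ∨ x0) ∨ x0)) ∨ ((T ∧ ((T ∧ F) ∨ (x2 ∨ F))) ∧ x0)
  [4] ((¬x2 ∨ (¬x2 ∧ ¬x0)) ∨ (¬(T ∨ x0) ∧ ¬x0)) ∨ ((T ∧ ((T ∧ F) ∨ (x2 ∨ F))) ∧ x0)
  [5] ((¬x2 ∨ (¬x2 ∧ ¬x0)) ∨ ((¬T ∧ ¬x0) ∧ ¬x0)) ∨ ((T ∧ ((T ∧ F) ∨ (x2 ∨ F))) ∧ x0)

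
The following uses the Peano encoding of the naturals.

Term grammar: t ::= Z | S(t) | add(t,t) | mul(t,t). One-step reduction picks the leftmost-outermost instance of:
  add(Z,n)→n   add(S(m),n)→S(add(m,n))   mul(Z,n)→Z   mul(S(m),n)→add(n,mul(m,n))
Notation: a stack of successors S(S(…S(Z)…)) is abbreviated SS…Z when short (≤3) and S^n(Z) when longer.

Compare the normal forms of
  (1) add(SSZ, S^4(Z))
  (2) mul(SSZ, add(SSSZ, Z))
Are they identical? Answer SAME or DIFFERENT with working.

Answer: SAME — A ⇓ S^6(Z), B ⇓ S^6(Z)

Derivation:
Term A:
  start: add(SSZ, S^4(Z))
  step 1: S(add(SZ, S^4(Z)))
  step 2: S(S(add(Z, S^4(Z))))
  step 3: S^6(Z)

Term B:
  start: mul(SSZ, add(SSSZ, Z))
  step 1: add(add(SSSZ, Z), mul(SZ, add(SSSZ, Z)))
  step 2: add(S(add(SSZ, Z)), mul(SZ, add(SSSZ, Z)))
  step 3: S(add(add(SSZ, Z), mul(SZ, add(SSSZ, Z))))
  step 4: S(add(S(add(SZ, Z)), mul(SZ, add(SSSZ, Z))))
  step 5: S(S(add(add(SZ, Z), mul(SZ, add(SSSZ, Z)))))
  step 6: S(S(add(S(add(Z, Z)), mul(SZ, add(SSSZ, Z)))))
  step 7: S(S(S(add(add(Z, Z), mul(SZ, add(SSSZ, Z))))))
  step 8: S(S(S(add(Z, mul(SZ, add(SSSZ, Z))))))
  step 9: S(S(S(mul(SZ, add(SSSZ, Z)))))
  step 10: S(S(S(add(add(SSSZ, Z), mul(Z, add(SSSZ, Z))))))
  step 11: S(S(S(add(S(add(SSZ, Z)), mul(Z, add(SSSZ, Z))))))
  step 12: S(S(S(S(add(add(SSZ, Z), mul(Z, add(SSSZ, Z)))))))
  step 13: S(S(S(S(add(S(add(SZ, Z)), mul(Z, add(SSSZ, Z)))))))
  step 14: S(S(S(S(S(add(add(SZ, Z), mul(Z, add(SSSZ, Z))))))))
  step 15: S(S(S(S(S(add(S(add(Z, Z)), mul(Z, add(SSSZ, Z))))))))
  step 16: S(S(S(S(S(S(add(add(Z, Z), mul(Z, add(SSSZ, Z)))))))))
  step 17: S(S(S(S(S(S(add(Z, mul(Z, add(SSSZ, Z)))))))))
  step 18: S(S(S(S(S(S(mul(Z, add(SSSZ, Z))))))))
  step 19: S^6(Z)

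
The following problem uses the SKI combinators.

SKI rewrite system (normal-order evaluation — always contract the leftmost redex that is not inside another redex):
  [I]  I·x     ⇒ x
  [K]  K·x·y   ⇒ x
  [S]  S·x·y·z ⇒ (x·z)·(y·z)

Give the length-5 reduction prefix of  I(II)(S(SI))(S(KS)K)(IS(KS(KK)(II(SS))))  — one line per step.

  start: I(II)(S(SI))(S(KS)K)(IS(KS(KK)(II(SS))))
  →1  II(S(SI))(S(KS)K)(IS(KS(KK)(II(SS))))
  →2  I(S(SI))(S(KS)K)(IS(KS(KK)(II(SS))))
  →3  S(SI)(S(KS)K)(IS(KS(KK)(II(SS))))
  →4  SI(IS(KS(KK)(II(SS))))(S(KS)K(IS(KS(KK)(II(SS)))))
  →5  I(S(KS)K(IS(KS(KK)(II(SS)))))(IS(KS(KK)(II(SS)))(S(KS)K(IS(KS(KK)(II(SS))))))

Answer: after 5 steps: I(S(KS)K(IS(KS(KK)(II(SS)))))(IS(KS(KK)(II(SS)))(S(KS)K(IS(KS(KK)(II(SS))))))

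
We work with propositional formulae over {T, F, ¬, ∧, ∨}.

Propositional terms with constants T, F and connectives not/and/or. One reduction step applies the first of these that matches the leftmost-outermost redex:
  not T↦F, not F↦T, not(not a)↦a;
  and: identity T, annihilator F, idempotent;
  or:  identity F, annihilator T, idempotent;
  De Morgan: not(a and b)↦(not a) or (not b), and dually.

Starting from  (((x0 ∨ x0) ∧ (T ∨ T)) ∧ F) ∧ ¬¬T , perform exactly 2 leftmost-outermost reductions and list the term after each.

  start: (((x0 ∨ x0) ∧ (T ∨ T)) ∧ F) ∧ ¬¬T
  [1] F ∧ ¬¬T
  [2] F

Answer: after 2 steps: F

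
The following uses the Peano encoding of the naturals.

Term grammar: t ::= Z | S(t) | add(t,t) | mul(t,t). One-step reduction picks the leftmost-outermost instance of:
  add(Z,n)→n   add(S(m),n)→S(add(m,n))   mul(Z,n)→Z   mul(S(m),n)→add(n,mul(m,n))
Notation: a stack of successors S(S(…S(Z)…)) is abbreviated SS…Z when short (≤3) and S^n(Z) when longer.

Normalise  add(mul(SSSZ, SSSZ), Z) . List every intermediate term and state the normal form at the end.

  start: add(mul(SSSZ, SSSZ), Z)
  step 1: add(add(SSSZ, mul(SSZ, SSSZ)), Z)
  step 2: add(S(add(SSZ, mul(SSZ, SSSZ))), Z)
  step 3: S(add(add(SSZ, mul(SSZ, SSSZ)), Z))
  step 4: S(add(S(add(SZ, mul(SSZ, SSSZ))), Z))
  step 5: S(S(add(add(SZ, mul(SSZ, SSSZ)), Z)))
  step 6: S(S(add(S(add(Z, mul(SSZ, SSSZ))), Z)))
  step 7: S(S(S(add(add(Z, mul(SSZ, SSSZ)), Z))))
  step 8: S(S(S(add(mul(SSZ, SSSZ), Z))))
  step 9: S(S(S(add(add(SSSZ, mul(SZ, SSSZ)), Z))))
  step 10: S(S(S(add(S(add(SSZ, mul(SZ, SSSZ))), Z))))
  step 11: S(S(S(S(add(add(SSZ, mul(SZ, SSSZ)), Z)))))
  step 12: S(S(S(S(add(S(add(SZ, mul(SZ, SSSZ))), Z)))))
  step 13: S(S(S(S(S(add(add(SZ, mul(SZ, SSSZ)), Z))))))
  step 14: S(S(S(S(S(add(S(add(Z, mul(SZ, SSSZ))), Z))))))
  step 15: S(S(S(S(S(S(add(add(Z, mul(SZ, SSSZ)), Z)))))))
  step 16: S(S(S(S(S(S(add(mul(SZ, SSSZ), Z)))))))
  step 17: S(S(S(S(S(S(add(add(SSSZ, mul(Z, SSSZ)), Z)))))))
  step 18: S(S(S(S(S(S(add(S(add(SSZ, mul(Z, SSSZ))), Z)))))))
  step 19: S(S(S(S(S(S(S(add(add(SSZ, mul(Z, SSSZ)), Z))))))))
  step 20: S(S(S(S(S(S(S(add(S(add(SZ, mul(Z, SSSZ))), Z))))))))
  step 21: S(S(S(S(S(S(S(S(add(add(SZ, mul(Z, SSSZ)), Z)))))))))
  step 22: S(S(S(S(S(S(S(S(add(S(add(Z, mul(Z, SSSZ))), Z)))))))))
  step 23: S(S(S(S(S(S(S(S(S(add(add(Z, mul(Z, SSSZ)), Z))))))))))
  step 24: S(S(S(S(S(S(S(S(S(add(mul(Z, SSSZ), Z))))))))))
  step 25: S(S(S(S(S(S(S(S(S(add(Z, Z))))))))))
  step 26: S^9(Z)

Answer: normal form = S^9(Z)  (in 26 steps)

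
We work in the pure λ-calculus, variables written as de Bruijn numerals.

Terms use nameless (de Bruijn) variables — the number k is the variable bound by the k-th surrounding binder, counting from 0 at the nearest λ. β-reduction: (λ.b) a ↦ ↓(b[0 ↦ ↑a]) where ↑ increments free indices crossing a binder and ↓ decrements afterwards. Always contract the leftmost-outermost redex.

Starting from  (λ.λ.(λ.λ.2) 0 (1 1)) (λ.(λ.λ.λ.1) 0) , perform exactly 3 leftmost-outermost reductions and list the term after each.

Answer: after 3 steps: λ.0

Working:
  start: (λ.λ.(λ.λ.2) 0 (1 1)) (λ.(λ.λ.λ.1) 0)
  [1] λ.(λ.λ.2) 0 ((λ.(λ.λ.λ.1) 0) (λ.(λ.λ.λ.1) 0))
  [2] λ.(λ.1) ((λ.(λ.λ.λ.1) 0) (λ.(λ.λ.λ.1) 0))
  [3] λ.0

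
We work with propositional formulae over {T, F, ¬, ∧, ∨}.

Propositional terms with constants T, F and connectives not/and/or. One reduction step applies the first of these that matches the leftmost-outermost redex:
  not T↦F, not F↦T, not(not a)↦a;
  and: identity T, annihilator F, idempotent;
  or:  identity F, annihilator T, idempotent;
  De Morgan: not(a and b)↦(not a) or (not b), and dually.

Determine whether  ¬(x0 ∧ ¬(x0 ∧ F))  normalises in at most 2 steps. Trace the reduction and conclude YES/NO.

  start: ¬(x0 ∧ ¬(x0 ∧ F))
  step 1: ¬x0 ∨ ¬¬(x0 ∧ F)
  step 2: ¬x0 ∨ (x0 ∧ F)

Answer: NO — after 2 steps the term is ¬x0 ∨ (x0 ∧ F), not yet normal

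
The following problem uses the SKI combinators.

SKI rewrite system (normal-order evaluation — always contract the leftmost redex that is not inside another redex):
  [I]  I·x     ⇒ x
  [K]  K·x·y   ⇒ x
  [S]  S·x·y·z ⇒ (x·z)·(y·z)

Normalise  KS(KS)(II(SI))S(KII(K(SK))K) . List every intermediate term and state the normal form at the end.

  start: KS(KS)(II(SI))S(KII(K(SK))K)
  step 1: S(II(SI))S(KII(K(SK))K)
  step 2: II(SI)(KII(K(SK))K)(S(KII(K(SK))K))
  step 3: I(SI)(KII(K(SK))K)(S(KII(K(SK))K))
  step 4: SI(KII(K(SK))K)(S(KII(K(SK))K))
  step 5: I(S(KII(K(SK))K))(KII(K(SK))K(S(KII(K(SK))K)))
  step 6: S(KII(K(SK))K)(KII(K(SK))K(S(KII(K(SK))K)))
  step 7: S(I(K(SK))K)(KII(K(SK))K(S(KII(K(SK))K)))
  step 8: S(K(SK)K)(KII(K(SK))K(S(KII(K(SK))K)))
  step 9: S(SK)(KII(K(SK))K(S(KII(K(SK))K)))
  step 10: S(SK)(I(K(SK))K(S(KII(K(SK))K)))
  step 11: S(SK)(K(SK)K(S(KII(K(SK))K)))
  step 12: S(SK)(SK(S(KII(K(SK))K)))
  step 13: S(SK)(SK(S(I(K(SK))K)))
  step 14: S(SK)(SK(S(K(SK)K)))
  step 15: S(SK)(SK(S(SK)))

Answer: normal form = S(SK)(SK(S(SK)))  (in 15 steps)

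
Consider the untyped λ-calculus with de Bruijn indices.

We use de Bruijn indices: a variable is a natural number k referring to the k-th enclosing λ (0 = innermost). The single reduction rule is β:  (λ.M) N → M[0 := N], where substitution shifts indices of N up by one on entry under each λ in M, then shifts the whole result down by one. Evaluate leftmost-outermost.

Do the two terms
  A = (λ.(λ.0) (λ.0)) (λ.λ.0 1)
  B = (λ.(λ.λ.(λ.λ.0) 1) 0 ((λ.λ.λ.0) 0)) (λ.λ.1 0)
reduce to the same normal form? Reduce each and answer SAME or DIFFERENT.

Answer: SAME — A ⇓ λ.0, B ⇓ λ.0

Working:
Term A:
  start: (λ.(λ.0) (λ.0)) (λ.λ.0 1)
  step 1: (λ.0) (λ.0)
  step 2: λ.0

Term B:
  start: (λ.(λ.λ.(λ.λ.0) 1) 0 ((λ.λ.λ.0) 0)) (λ.λ.1 0)
  step 1: (λ.λ.(λ.λ.0) 1) (λ.λ.1 0) ((λ.λ.λ.0) (λ.λ.1 0))
  step 2: (λ.(λ.λ.0) (λ.λ.1 0)) ((λ.λ.λ.0) (λ.λ.1 0))
  step 3: (λ.λ.0) (λ.λ.1 0)
  step 4: λ.0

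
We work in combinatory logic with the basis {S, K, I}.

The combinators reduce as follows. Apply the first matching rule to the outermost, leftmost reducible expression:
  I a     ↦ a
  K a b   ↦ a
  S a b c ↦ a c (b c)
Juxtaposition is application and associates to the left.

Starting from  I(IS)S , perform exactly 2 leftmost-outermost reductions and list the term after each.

  start: I(IS)S
  step 1: ISS
  step 2: SS

Answer: after 2 steps: SS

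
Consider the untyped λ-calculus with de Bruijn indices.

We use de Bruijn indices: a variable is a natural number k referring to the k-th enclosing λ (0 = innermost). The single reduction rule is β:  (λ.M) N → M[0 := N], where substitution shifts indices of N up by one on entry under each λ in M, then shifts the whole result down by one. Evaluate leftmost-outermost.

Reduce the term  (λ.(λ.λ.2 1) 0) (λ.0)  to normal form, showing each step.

Answer: normal form = λ.λ.0  (in 3 steps)

Working:
  start: (λ.(λ.λ.2 1) 0) (λ.0)
  →1  (λ.λ.(λ.0) 1) (λ.0)
  →2  λ.(λ.0) (λ.0)
  →3  λ.λ.0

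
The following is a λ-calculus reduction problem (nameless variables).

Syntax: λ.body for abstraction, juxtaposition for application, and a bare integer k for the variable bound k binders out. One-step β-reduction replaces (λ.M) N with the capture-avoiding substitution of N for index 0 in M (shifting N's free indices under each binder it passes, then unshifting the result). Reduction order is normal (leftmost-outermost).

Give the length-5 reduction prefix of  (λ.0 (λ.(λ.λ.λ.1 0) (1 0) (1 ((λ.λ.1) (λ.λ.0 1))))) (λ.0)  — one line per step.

  start: (λ.0 (λ.(λ.λ.λ.1 0) (1 0) (1 ((λ.λ.1) (λ.λ.0 1))))) (λ.0)
  [1] (λ.0) (λ.(λ.λ.λ.1 0) ((λ.0) 0) ((λ.0) ((λ.λ.1) (λ.λ.0 1))))
  [2] λ.(λ.λ.λ.1 0) ((λ.0) 0) ((λ.0) ((λ.λ.1) (λ.λ.0 1)))
  [3] λ.(λ.λ.1 0) ((λ.0) ((λ.λ.1) (λ.λ.0 1)))
  [4] λ.λ.(λ.0) ((λ.λ.1) (λ.λ.0 1)) 0
  [5] λ.λ.(λ.λ.1) (λ.λ.0 1) 0

Answer: after 5 steps: λ.λ.(λ.λ.1) (λ.λ.0 1) 0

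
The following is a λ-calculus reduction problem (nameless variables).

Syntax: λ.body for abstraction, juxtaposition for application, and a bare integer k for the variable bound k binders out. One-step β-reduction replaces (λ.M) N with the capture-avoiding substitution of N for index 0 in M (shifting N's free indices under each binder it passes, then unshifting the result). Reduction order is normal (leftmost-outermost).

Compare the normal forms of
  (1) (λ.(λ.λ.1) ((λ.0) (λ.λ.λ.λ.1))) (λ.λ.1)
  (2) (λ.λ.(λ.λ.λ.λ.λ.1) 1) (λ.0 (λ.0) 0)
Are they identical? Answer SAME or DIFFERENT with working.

Term A:
  start: (λ.(λ.λ.1) ((λ.0) (λ.λ.λ.λ.1))) (λ.λ.1)
  step 1: (λ.λ.1) ((λ.0) (λ.λ.λ.λ.1))
  step 2: λ.(λ.0) (λ.λ.λ.λ.1)
  step 3: λ.λ.λ.λ.λ.1

Term B:
  start: (λ.λ.(λ.λ.λ.λ.λ.1) 1) (λ.0 (λ.0) 0)
  step 1: λ.(λ.λ.λ.λ.λ.1) (λ.0 (λ.0) 0)
  step 2: λ.λ.λ.λ.λ.1

Answer: SAME — A ⇓ λ.λ.λ.λ.λ.1, B ⇓ λ.λ.λ.λ.λ.1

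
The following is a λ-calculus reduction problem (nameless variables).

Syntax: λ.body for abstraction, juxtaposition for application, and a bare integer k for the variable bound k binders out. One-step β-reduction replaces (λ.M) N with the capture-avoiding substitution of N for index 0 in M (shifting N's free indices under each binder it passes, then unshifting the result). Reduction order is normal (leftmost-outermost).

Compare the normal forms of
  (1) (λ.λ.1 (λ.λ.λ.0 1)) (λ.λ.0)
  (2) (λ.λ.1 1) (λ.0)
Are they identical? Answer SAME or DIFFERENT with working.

Answer: SAME — A ⇓ λ.λ.0, B ⇓ λ.λ.0

Derivation:
Term A:
  start: (λ.λ.1 (λ.λ.λ.0 1)) (λ.λ.0)
  step 1: λ.(λ.λ.0) (λ.λ.λ.0 1)
  step 2: λ.λ.0

Term B:
  start: (λ.λ.1 1) (λ.0)
  step 1: λ.(λ.0) (λ.0)
  step 2: λ.λ.0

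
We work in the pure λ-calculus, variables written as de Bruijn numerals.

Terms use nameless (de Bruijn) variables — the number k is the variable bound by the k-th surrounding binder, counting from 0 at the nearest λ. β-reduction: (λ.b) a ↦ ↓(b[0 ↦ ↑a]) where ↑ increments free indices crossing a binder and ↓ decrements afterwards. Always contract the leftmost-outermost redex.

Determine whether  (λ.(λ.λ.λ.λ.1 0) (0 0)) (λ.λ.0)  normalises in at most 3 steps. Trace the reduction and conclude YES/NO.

  start: (λ.(λ.λ.λ.λ.1 0) (0 0)) (λ.λ.0)
  [1] (λ.λ.λ.λ.1 0) ((λ.λ.0) (λ.λ.0))
  [2] λ.λ.λ.1 0

Answer: YES — reaches normal form λ.λ.λ.1 0 in 2 ≤ 3 steps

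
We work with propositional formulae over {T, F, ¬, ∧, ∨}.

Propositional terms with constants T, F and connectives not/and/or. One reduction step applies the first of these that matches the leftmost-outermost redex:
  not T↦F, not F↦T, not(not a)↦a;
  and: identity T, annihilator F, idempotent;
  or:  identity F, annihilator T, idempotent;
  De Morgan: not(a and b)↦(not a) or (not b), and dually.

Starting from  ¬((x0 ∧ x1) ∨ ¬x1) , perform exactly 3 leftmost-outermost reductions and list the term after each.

Answer: after 3 steps: (¬x0 ∨ ¬x1) ∧ x1

Reduction:
  start: ¬((x0 ∧ x1) ∨ ¬x1)
  [1] ¬(x0 ∧ x1) ∧ ¬¬x1
  [2] (¬x0 ∨ ¬x1) ∧ ¬¬x1
  [3] (¬x0 ∨ ¬x1) ∧ x1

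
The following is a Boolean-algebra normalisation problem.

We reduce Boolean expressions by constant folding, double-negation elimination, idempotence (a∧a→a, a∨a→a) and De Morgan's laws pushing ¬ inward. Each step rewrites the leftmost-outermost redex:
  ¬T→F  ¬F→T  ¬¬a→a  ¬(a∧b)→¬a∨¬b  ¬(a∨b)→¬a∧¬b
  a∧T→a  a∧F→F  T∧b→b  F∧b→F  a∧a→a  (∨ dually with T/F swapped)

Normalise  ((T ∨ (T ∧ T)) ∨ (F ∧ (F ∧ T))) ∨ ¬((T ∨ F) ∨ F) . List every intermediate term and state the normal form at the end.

  start: ((T ∨ (T ∧ T)) ∨ (F ∧ (F ∧ T))) ∨ ¬((T ∨ F) ∨ F)
  step 1: (T ∨ (F ∧ (F ∧ T))) ∨ ¬((T ∨ F) ∨ F)
  step 2: T ∨ ¬((T ∨ F) ∨ F)
  step 3: T

Answer: normal form = T  (in 3 steps)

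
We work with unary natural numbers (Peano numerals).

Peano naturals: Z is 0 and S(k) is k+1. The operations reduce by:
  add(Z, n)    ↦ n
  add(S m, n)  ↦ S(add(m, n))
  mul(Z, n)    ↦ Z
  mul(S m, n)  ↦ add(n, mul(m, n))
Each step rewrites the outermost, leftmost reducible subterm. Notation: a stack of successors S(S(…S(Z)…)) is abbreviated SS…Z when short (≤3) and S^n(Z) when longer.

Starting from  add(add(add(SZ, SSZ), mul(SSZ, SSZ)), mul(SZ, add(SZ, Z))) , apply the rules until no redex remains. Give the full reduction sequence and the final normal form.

  start: add(add(add(SZ, SSZ), mul(SSZ, SSZ)), mul(SZ, add(SZ, Z)))
  [1] add(add(S(add(Z, SSZ)), mul(SSZ, SSZ)), mul(SZ, add(SZ, Z)))
  [2] add(S(add(add(Z, SSZ), mul(SSZ, SSZ))), mul(SZ, add(SZ, Z)))
  [3] S(add(add(add(Z, SSZ), mul(SSZ, SSZ)), mul(SZ, add(SZ, Z))))
  [4] S(add(add(SSZ, mul(SSZ, SSZ)), mul(SZ, add(SZ, Z))))
  [5] S(add(S(add(SZ, mul(SSZ, SSZ))), mul(SZ, add(SZ, Z))))
  [6] S(S(add(add(SZ, mul(SSZ, SSZ)), mul(SZ, add(SZ, Z)))))
  [7] S(S(add(S(add(Z, mul(SSZ, SSZ))), mul(SZ, add(SZ, Z)))))
  [8] S(S(S(add(add(Z, mul(SSZ, SSZ)), mul(SZ, add(SZ, Z))))))
  [9] S(S(S(add(mul(SSZ, SSZ), mul(SZ, add(SZ, Z))))))
  [10] S(S(S(add(add(SSZ, mul(SZ, SSZ)), mul(SZ, add(SZ, Z))))))
  [11] S(S(S(add(S(add(SZ, mul(SZ, SSZ))), mul(SZ, add(SZ, Z))))))
  [12] S(S(S(S(add(add(SZ, mul(SZ, SSZ)), mul(SZ, add(SZ, Z)))))))
  [13] S(S(S(S(add(S(add(Z, mul(SZ, SSZ))), mul(SZ, add(SZ, Z)))))))
  [14] S(S(S(S(S(add(add(Z, mul(SZ, SSZ)), mul(SZ, add(SZ, Z))))))))
  [15] S(S(S(S(S(add(mul(SZ, SSZ), mul(SZ, add(SZ, Z))))))))
  [16] S(S(S(S(S(add(add(SSZ, mul(Z, SSZ)), mul(SZ, add(SZ, Z))))))))
  [17] S(S(S(S(S(add(S(add(SZ, mul(Z, SSZ))), mul(SZ, add(SZ, Z))))))))
  [18] S(S(S(S(S(S(add(add(SZ, mul(Z, SSZ)), mul(SZ, add(SZ, Z)))))))))
  [19] S(S(S(S(S(S(add(S(add(Z, mul(Z, SSZ))), mul(SZ, add(SZ, Z)))))))))
  [20] S(S(S(S(S(S(S(add(add(Z, mul(Z, SSZ)), mul(SZ, add(SZ, Z))))))))))
  [21] S(S(S(S(S(S(S(add(mul(Z, SSZ), mul(SZ, add(SZ, Z))))))))))
  [22] S(S(S(S(S(S(S(add(Z, mul(SZ, add(SZ, Z))))))))))
  [23] S(S(S(S(S(S(S(mul(SZ, add(SZ, Z)))))))))
  [24] S(S(S(S(S(S(S(add(add(SZ, Z), mul(Z, add(SZ, Z))))))))))
  [25] S(S(S(S(S(S(S(add(S(add(Z, Z)), mul(Z, add(SZ, Z))))))))))
  [26] S(S(S(S(S(S(S(S(add(add(Z, Z), mul(Z, add(SZ, Z)))))))))))
  [27] S(S(S(S(S(S(S(S(add(Z, mul(Z, add(SZ, Z)))))))))))
  [28] S(S(S(S(S(S(S(S(mul(Z, add(SZ, Z))))))))))
  [29] S^8(Z)

Answer: normal form = S^8(Z)  (in 29 steps)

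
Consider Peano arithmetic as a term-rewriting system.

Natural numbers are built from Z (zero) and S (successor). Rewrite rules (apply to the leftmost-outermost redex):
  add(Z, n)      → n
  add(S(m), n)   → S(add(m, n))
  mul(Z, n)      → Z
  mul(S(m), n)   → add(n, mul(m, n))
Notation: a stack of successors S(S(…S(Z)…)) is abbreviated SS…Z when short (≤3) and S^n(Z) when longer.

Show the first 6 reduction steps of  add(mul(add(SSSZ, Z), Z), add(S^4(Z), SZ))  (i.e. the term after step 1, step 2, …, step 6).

Answer: after 6 steps: add(mul(add(SZ, Z), Z), add(S^4(Z), SZ))

Reduction:
  start: add(mul(add(SSSZ, Z), Z), add(S^4(Z), SZ))
  step 1: add(mul(S(add(SSZ, Z)), Z), add(S^4(Z), SZ))
  step 2: add(add(Z, mul(add(SSZ, Z), Z)), add(S^4(Z), SZ))
  step 3: add(mul(add(SSZ, Z), Z), add(S^4(Z), SZ))
  step 4: add(mul(S(add(SZ, Z)), Z), add(S^4(Z), SZ))
  step 5: add(add(Z, mul(add(SZ, Z), Z)), add(S^4(Z), SZ))
  step 6: add(mul(add(SZ, Z), Z), add(S^4(Z), SZ))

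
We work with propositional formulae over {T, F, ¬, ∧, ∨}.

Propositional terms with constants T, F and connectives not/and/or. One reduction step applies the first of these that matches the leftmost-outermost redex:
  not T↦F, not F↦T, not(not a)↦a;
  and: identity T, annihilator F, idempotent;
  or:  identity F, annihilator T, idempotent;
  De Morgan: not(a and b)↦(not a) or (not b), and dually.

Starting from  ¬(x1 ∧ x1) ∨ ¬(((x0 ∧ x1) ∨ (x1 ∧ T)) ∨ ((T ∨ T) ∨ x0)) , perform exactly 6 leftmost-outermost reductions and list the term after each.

Answer: after 6 steps: ¬x1 ∨ (((¬x0 ∨ ¬x1) ∧ (¬x1 ∨ ¬T)) ∧ ¬((T ∨ T) ∨ x0))

Derivation:
  start: ¬(x1 ∧ x1) ∨ ¬(((x0 ∧ x1) ∨ (x1 ∧ T)) ∨ ((T ∨ T) ∨ x0))
  step 1: (¬x1 ∨ ¬x1) ∨ ¬(((x0 ∧ x1) ∨ (x1 ∧ T)) ∨ ((T ∨ T) ∨ x0))
  step 2: ¬x1 ∨ ¬(((x0 ∧ x1) ∨ (x1 ∧ T)) ∨ ((T ∨ T) ∨ x0))
  step 3: ¬x1 ∨ (¬((x0 ∧ x1) ∨ (x1 ∧ T)) ∧ ¬((T ∨ T) ∨ x0))
  step 4: ¬x1 ∨ ((¬(x0 ∧ x1) ∧ ¬(x1 ∧ T)) ∧ ¬((T ∨ T) ∨ x0))
  step 5: ¬x1 ∨ (((¬x0 ∨ ¬x1) ∧ ¬(x1 ∧ T)) ∧ ¬((T ∨ T) ∨ x0))
  step 6: ¬x1 ∨ (((¬x0 ∨ ¬x1) ∧ (¬x1 ∨ ¬T)) ∧ ¬((T ∨ T) ∨ x0))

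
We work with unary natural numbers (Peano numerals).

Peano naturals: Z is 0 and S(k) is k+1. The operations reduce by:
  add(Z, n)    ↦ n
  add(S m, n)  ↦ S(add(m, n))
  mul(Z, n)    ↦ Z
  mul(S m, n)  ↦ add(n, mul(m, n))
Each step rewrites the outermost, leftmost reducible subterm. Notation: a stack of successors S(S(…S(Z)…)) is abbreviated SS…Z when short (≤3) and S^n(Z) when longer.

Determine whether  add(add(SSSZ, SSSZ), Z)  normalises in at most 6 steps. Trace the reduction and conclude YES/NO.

  start: add(add(SSSZ, SSSZ), Z)
  →1  add(S(add(SSZ, SSSZ)), Z)
  →2  S(add(add(SSZ, SSSZ), Z))
  →3  S(add(S(add(SZ, SSSZ)), Z))
  →4  S(S(add(add(SZ, SSSZ), Z)))
  →5  S(S(add(S(add(Z, SSSZ)), Z)))
  →6  S(S(S(add(add(Z, SSSZ), Z))))

Answer: NO — after 6 steps the term is S(S(S(add(add(Z, SSSZ), Z)))), not yet normal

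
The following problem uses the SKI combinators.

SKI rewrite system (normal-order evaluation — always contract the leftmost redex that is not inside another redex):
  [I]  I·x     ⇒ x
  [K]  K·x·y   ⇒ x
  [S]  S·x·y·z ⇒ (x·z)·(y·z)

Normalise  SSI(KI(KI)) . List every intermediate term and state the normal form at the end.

  start: SSI(KI(KI))
  [1] S(KI(KI))(I(KI(KI)))
  [2] SI(I(KI(KI)))
  [3] SI(KI(KI))
  [4] SII

Answer: normal form = SII  (in 4 steps)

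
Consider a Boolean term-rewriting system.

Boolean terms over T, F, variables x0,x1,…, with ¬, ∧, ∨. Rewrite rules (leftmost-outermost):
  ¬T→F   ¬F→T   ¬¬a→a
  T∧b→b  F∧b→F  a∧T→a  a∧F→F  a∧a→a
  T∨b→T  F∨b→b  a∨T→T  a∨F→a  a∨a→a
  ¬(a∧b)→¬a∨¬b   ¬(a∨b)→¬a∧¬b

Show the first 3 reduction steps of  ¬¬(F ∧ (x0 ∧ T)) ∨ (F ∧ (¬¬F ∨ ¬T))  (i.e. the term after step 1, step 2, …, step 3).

Answer: after 3 steps: F ∧ (¬¬F ∨ ¬T)

Derivation:
  start: ¬¬(F ∧ (x0 ∧ T)) ∨ (F ∧ (¬¬F ∨ ¬T))
  step 1: (F ∧ (x0 ∧ T)) ∨ (F ∧ (¬¬F ∨ ¬T))
  step 2: F ∨ (F ∧ (¬¬F ∨ ¬T))
  step 3: F ∧ (¬¬F ∨ ¬T)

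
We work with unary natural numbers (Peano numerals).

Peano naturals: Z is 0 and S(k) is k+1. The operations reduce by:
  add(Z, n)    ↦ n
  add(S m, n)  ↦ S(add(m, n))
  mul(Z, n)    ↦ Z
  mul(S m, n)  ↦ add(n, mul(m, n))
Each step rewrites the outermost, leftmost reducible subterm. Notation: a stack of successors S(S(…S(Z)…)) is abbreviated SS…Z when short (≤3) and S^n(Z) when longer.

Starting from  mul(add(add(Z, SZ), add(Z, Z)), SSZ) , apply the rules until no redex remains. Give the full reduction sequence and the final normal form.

Answer: normal form = SSZ  (in 9 steps)

Working:
  start: mul(add(add(Z, SZ), add(Z, Z)), SSZ)
  →1  mul(add(SZ, add(Z, Z)), SSZ)
  →2  mul(S(add(Z, add(Z, Z))), SSZ)
  →3  add(SSZ, mul(add(Z, add(Z, Z)), SSZ))
  →4  S(add(SZ, mul(add(Z, add(Z, Z)), SSZ)))
  →5  S(S(add(Z, mul(add(Z, add(Z, Z)), SSZ))))
  →6  S(S(mul(add(Z, add(Z, Z)), SSZ)))
  →7  S(S(mul(add(Z, Z), SSZ)))
  →8  S(S(mul(Z, SSZ)))
  →9  SSZ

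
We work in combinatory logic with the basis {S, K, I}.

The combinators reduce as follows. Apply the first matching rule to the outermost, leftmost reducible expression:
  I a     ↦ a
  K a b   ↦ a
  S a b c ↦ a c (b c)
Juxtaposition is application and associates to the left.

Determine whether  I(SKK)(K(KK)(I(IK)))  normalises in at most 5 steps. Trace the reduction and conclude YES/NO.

Answer: YES — reaches normal form KK in 4 ≤ 5 steps

Working:
  start: I(SKK)(K(KK)(I(IK)))
  →1  SKK(K(KK)(I(IK)))
  →2  K(K(KK)(I(IK)))(K(K(KK)(I(IK))))
  →3  K(KK)(I(IK))
  →4  KK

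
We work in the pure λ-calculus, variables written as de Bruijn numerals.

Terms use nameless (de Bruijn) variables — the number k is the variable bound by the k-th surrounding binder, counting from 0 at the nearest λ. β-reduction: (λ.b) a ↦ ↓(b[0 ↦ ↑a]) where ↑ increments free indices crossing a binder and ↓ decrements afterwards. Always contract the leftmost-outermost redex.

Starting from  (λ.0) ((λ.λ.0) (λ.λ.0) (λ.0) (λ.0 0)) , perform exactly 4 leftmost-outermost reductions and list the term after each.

  start: (λ.0) ((λ.λ.0) (λ.λ.0) (λ.0) (λ.0 0))
  step 1: (λ.λ.0) (λ.λ.0) (λ.0) (λ.0 0)
  step 2: (λ.0) (λ.0) (λ.0 0)
  step 3: (λ.0) (λ.0 0)
  step 4: λ.0 0

Answer: after 4 steps: λ.0 0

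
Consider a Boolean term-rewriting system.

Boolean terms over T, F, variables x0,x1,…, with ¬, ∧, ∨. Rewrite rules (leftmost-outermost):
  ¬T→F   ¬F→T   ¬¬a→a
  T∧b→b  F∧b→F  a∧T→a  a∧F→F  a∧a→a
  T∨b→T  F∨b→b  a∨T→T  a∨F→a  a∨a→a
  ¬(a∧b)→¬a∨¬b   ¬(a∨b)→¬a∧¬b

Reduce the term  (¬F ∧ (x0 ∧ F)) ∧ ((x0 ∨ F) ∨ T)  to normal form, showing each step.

Answer: normal form = F  (in 4 steps)

Working:
  start: (¬F ∧ (x0 ∧ F)) ∧ ((x0 ∨ F) ∨ T)
  →1  (T ∧ (x0 ∧ F)) ∧ ((x0 ∨ F) ∨ T)
  →2  (x0 ∧ F) ∧ ((x0 ∨ F) ∨ T)
  →3  F ∧ ((x0 ∨ F) ∨ T)
  →4  F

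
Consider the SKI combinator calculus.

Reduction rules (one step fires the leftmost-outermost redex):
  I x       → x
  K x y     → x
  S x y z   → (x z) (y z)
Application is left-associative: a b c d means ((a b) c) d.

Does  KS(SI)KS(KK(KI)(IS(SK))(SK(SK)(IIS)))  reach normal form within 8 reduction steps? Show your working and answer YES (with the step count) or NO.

Answer: YES — reaches normal form S(SK) in 6 ≤ 8 steps

Derivation:
  start: KS(SI)KS(KK(KI)(IS(SK))(SK(SK)(IIS)))
  [1] SKS(KK(KI)(IS(SK))(SK(SK)(IIS)))
  [2] K(KK(KI)(IS(SK))(SK(SK)(IIS)))(S(KK(KI)(IS(SK))(SK(SK)(IIS))))
  [3] KK(KI)(IS(SK))(SK(SK)(IIS))
  [4] K(IS(SK))(SK(SK)(IIS))
  [5] IS(SK)
  [6] S(SK)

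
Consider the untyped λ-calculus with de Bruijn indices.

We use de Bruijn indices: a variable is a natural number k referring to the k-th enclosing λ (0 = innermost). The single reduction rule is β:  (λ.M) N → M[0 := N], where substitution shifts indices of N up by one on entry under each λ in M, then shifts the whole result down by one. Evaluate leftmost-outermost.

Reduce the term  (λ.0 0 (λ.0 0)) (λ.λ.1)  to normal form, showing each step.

  start: (λ.0 0 (λ.0 0)) (λ.λ.1)
  [1] (λ.λ.1) (λ.λ.1) (λ.0 0)
  [2] (λ.λ.λ.1) (λ.0 0)
  [3] λ.λ.1

Answer: normal form = λ.λ.1  (in 3 steps)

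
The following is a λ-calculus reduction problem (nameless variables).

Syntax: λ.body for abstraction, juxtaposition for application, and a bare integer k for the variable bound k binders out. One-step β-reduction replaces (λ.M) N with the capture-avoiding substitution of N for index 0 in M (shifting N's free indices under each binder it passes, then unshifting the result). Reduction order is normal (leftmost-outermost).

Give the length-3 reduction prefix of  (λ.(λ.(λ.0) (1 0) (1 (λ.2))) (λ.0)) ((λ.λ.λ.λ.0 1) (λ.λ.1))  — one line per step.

  start: (λ.(λ.(λ.0) (1 0) (1 (λ.2))) (λ.0)) ((λ.λ.λ.λ.0 1) (λ.λ.1))
  →1  (λ.(λ.0) ((λ.λ.λ.λ.0 1) (λ.λ.1) 0) ((λ.λ.λ.λ.0 1) (λ.λ.1) (λ.(λ.λ.λ.λ.0 1) (λ.λ.1)))) (λ.0)
  →2  (λ.0) ((λ.λ.λ.λ.0 1) (λ.λ.1) (λ.0)) ((λ.λ.λ.λ.0 1) (λ.λ.1) (λ.(λ.λ.λ.λ.0 1) (λ.λ.1)))
  →3  (λ.λ.λ.λ.0 1) (λ.λ.1) (λ.0) ((λ.λ.λ.λ.0 1) (λ.λ.1) (λ.(λ.λ.λ.λ.0 1) (λ.λ.1)))

Answer: after 3 steps: (λ.λ.λ.λ.0 1) (λ.λ.1) (λ.0) ((λ.λ.λ.λ.0 1) (λ.λ.1) (λ.(λ.λ.λ.λ.0 1) (λ.λ.1)))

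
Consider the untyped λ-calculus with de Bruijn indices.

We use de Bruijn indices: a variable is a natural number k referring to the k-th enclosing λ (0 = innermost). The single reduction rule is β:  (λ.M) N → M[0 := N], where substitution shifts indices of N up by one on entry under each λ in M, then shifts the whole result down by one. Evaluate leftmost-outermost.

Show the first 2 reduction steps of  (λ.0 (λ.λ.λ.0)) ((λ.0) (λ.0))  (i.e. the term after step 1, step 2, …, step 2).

  start: (λ.0 (λ.λ.λ.0)) ((λ.0) (λ.0))
  step 1: (λ.0) (λ.0) (λ.λ.λ.0)
  step 2: (λ.0) (λ.λ.λ.0)

Answer: after 2 steps: (λ.0) (λ.λ.λ.0)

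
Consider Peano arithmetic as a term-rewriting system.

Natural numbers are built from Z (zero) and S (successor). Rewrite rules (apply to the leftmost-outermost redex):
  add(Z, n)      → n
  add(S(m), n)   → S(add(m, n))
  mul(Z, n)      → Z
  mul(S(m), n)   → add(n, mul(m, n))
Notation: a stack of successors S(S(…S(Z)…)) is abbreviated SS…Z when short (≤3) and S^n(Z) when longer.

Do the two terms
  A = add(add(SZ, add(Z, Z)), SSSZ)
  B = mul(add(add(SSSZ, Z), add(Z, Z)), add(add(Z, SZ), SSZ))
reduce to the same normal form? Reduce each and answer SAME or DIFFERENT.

Answer: DIFFERENT — A ⇓ S^4(Z), B ⇓ S^9(Z)

Working:
Term A:
  start: add(add(SZ, add(Z, Z)), SSSZ)
  [1] add(S(add(Z, add(Z, Z))), SSSZ)
  [2] S(add(add(Z, add(Z, Z)), SSSZ))
  [3] S(add(add(Z, Z), SSSZ))
  [4] S(add(Z, SSSZ))
  [5] S^4(Z)

Term B:
  start: mul(add(add(SSSZ, Z), add(Z, Z)), add(add(Z, SZ), SSZ))
  [1] mul(add(S(add(SSZ, Z)), add(Z, Z)), add(add(Z, SZ), SSZ))
  [2] mul(S(add(add(SSZ, Z), add(Z, Z))), add(add(Z, SZ), SSZ))
  [3] add(add(add(Z, SZ), SSZ), mul(add(add(SSZ, Z), add(Z, Z)), add(add(Z, SZ), SSZ)))
  [4] add(add(SZ, SSZ), mul(add(add(SSZ, Z), add(Z, Z)), add(add(Z, SZ), SSZ)))
  [5] add(S(add(Z, SSZ)), mul(add(add(SSZ, Z), add(Z, Z)), add(add(Z, SZ), SSZ)))
  [6] S(add(add(Z, SSZ), mul(add(add(SSZ, Z), add(Z, Z)), add(add(Z, SZ), SSZ))))
  [7] S(add(SSZ, mul(add(add(SSZ, Z), add(Z, Z)), add(add(Z, SZ), SSZ))))
  [8] S(S(add(SZ, mul(add(add(SSZ, Z), add(Z, Z)), add(add(Z, SZ), SSZ)))))
  [9] S(S(S(add(Z, mul(add(add(SSZ, Z), add(Z, Z)), add(add(Z, SZ), SSZ))))))
  [10] S(S(S(mul(add(add(SSZ, Z), add(Z, Z)), add(add(Z, SZ), SSZ)))))
  [11] S(S(S(mul(add(S(add(SZ, Z)), add(Z, Z)), add(add(Z, SZ), SSZ)))))
  [12] S(S(S(mul(S(add(add(SZ, Z), add(Z, Z))), add(add(Z, SZ), SSZ)))))
  [13] S(S(S(add(add(add(Z, SZ), SSZ), mul(add(add(SZ, Z), add(Z, Z)), add(add(Z, SZ), SSZ))))))
  [14] S(S(S(add(add(SZ, SSZ), mul(add(add(SZ, Z), add(Z, Z)), add(add(Z, SZ), SSZ))))))
  [15] S(S(S(add(S(add(Z, SSZ)), mul(add(add(SZ, Z), add(Z, Z)), add(add(Z, SZ), SSZ))))))
  [16] S(S(S(S(add(add(Z, SSZ), mul(add(add(SZ, Z), add(Z, Z)), add(add(Z, SZ), SSZ)))))))
  [17] S(S(S(S(add(SSZ, mul(add(add(SZ, Z), add(Z, Z)), add(add(Z, SZ), SSZ)))))))
  [18] S(S(S(S(S(add(SZ, mul(add(add(SZ, Z), add(Z, Z)), add(add(Z, SZ), SSZ))))))))
  [19] S(S(S(S(S(S(add(Z, mul(add(add(SZ, Z), add(Z, Z)), add(add(Z, SZ), SSZ)))))))))
  [20] S(S(S(S(S(S(mul(add(add(SZ, Z), add(Z, Z)), add(add(Z, SZ), SSZ))))))))
  [21] S(S(S(S(S(S(mul(add(S(add(Z, Z)), add(Z, Z)), add(add(Z, SZ), SSZ))))))))
  [22] S(S(S(S(S(S(mul(S(add(add(Z, Z), add(Z, Z))), add(add(Z, SZ), SSZ))))))))
  [23] S(S(S(S(S(S(add(add(add(Z, SZ), SSZ), mul(add(add(Z, Z), add(Z, Z)), add(add(Z, SZ), SSZ)))))))))
  [24] S(S(S(S(S(S(add(add(SZ, SSZ), mul(add(add(Z, Z), add(Z, Z)), add(add(Z, SZ), SSZ)))))))))
  [25] S(S(S(S(S(S(add(S(add(Z, SSZ)), mul(add(add(Z, Z), add(Z, Z)), add(add(Z, SZ), SSZ)))))))))
  [26] S(S(S(S(S(S(S(add(add(Z, SSZ), mul(add(add(Z, Z), add(Z, Z)), add(add(Z, SZ), SSZ))))))))))
  [27] S(S(S(S(S(S(S(add(SSZ, mul(add(add(Z, Z), add(Z, Z)), add(add(Z, SZ), SSZ))))))))))
  [28] S(S(S(S(S(S(S(S(add(SZ, mul(add(add(Z, Z), add(Z, Z)), add(add(Z, SZ), SSZ)))))))))))
  [29] S(S(S(S(S(S(S(S(S(add(Z, mul(add(add(Z, Z), add(Z, Z)), add(add(Z, SZ), SSZ))))))))))))
  [30] S(S(S(S(S(S(S(S(S(mul(add(add(Z, Z), add(Z, Z)), add(add(Z, SZ), SSZ)))))))))))
  [31] S(S(S(S(S(S(S(S(S(mul(add(Z, add(Z, Z)), add(add(Z, SZ), SSZ)))))))))))
  [32] S(S(S(S(S(S(S(S(S(mul(add(Z, Z), add(add(Z, SZ), SSZ)))))))))))
  [33] S(S(S(S(S(S(S(S(S(mul(Z, add(add(Z, SZ), SSZ)))))))))))
  [34] S^9(Z)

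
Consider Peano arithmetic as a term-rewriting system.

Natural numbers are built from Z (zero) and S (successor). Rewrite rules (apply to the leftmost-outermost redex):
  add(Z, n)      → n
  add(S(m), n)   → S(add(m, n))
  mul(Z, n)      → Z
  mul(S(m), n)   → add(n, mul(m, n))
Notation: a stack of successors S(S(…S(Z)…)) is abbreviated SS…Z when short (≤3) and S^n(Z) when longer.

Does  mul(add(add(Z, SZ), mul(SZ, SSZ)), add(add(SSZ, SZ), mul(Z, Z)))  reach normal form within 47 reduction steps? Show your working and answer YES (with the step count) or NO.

  start: mul(add(add(Z, SZ), mul(SZ, SSZ)), add(add(SSZ, SZ), mul(Z, Z)))
  [1] mul(add(SZ, mul(SZ, SSZ)), add(add(SSZ, SZ), mul(Z, Z)))
  [2] mul(S(add(Z, mul(SZ, SSZ))), add(add(SSZ, SZ), mul(Z, Z)))
  [3] add(add(add(SSZ, SZ), mul(Z, Z)), mul(add(Z, mul(SZ, SSZ)), add(add(SSZ, SZ), mul(Z, Z))))
  [4] add(add(S(add(SZ, SZ)), mul(Z, Z)), mul(add(Z, mul(SZ, SSZ)), add(add(SSZ, SZ), mul(Z, Z))))
  [5] add(S(add(add(SZ, SZ), mul(Z, Z))), mul(add(Z, mul(SZ, SSZ)), add(add(SSZ, SZ), mul(Z, Z))))
  [6] S(add(add(add(SZ, SZ), mul(Z, Z)), mul(add(Z, mul(SZ, SSZ)), add(add(SSZ, SZ), mul(Z, Z)))))
  [7] S(add(add(S(add(Z, SZ)), mul(Z, Z)), mul(add(Z, mul(SZ, SSZ)), add(add(SSZ, SZ), mul(Z, Z)))))
  [8] S(add(S(add(add(Z, SZ), mul(Z, Z))), mul(add(Z, mul(SZ, SSZ)), add(add(SSZ, SZ), mul(Z, Z)))))
  [9] S(S(add(add(add(Z, SZ), mul(Z, Z)), mul(add(Z, mul(SZ, SSZ)), add(add(SSZ, SZ), mul(Z, Z))))))
  [10] S(S(add(add(SZ, mul(Z, Z)), mul(add(Z, mul(SZ, SSZ)), add(add(SSZ, SZ), mul(Z, Z))))))
  [11] S(S(add(S(add(Z, mul(Z, Z))), mul(add(Z, mul(SZ, SSZ)), add(add(SSZ, SZ), mul(Z, Z))))))
  [12] S(S(S(add(add(Z, mul(Z, Z)), mul(add(Z, mul(SZ, SSZ)), add(add(SSZ, SZ), mul(Z, Z)))))))
  [13] S(S(S(add(mul(Z, Z), mul(add(Z, mul(SZ, SSZ)), add(add(SSZ, SZ), mul(Z, Z)))))))
  [14] S(S(S(add(Z, mul(add(Z, mul(SZ, SSZ)), add(add(SSZ, SZ), mul(Z, Z)))))))
  [15] S(S(S(mul(add(Z, mul(SZ, SSZ)), add(add(SSZ, SZ), mul(Z, Z))))))
  [16] S(S(S(mul(mul(SZ, SSZ), add(add(SSZ, SZ), mul(Z, Z))))))
  [17] S(S(S(mul(add(SSZ, mul(Z, SSZ)), add(add(SSZ, SZ), mul(Z, Z))))))
  [18] S(S(S(mul(S(add(SZ, mul(Z, SSZ))), add(add(SSZ, SZ), mul(Z, Z))))))
  [19] S(S(S(add(add(add(SSZ, SZ), mul(Z, Z)), mul(add(SZ, mul(Z, SSZ)), add(add(SSZ, SZ), mul(Z, Z)))))))
  [20] S(S(S(add(add(S(add(SZ, SZ)), mul(Z, Z)), mul(add(SZ, mul(Z, SSZ)), add(add(SSZ, SZ), mul(Z, Z)))))))
  [21] S(S(S(add(S(add(add(SZ, SZ), mul(Z, Z))), mul(add(SZ, mul(Z, SSZ)), add(add(SSZ, SZ), mul(Z, Z)))))))
  [22] S(S(S(S(add(add(add(SZ, SZ), mul(Z, Z)), mul(add(SZ, mul(Z, SSZ)), add(add(SSZ, SZ), mul(Z, Z))))))))
  [23] S(S(S(S(add(add(S(add(Z, SZ)), mul(Z, Z)), mul(add(SZ, mul(Z, SSZ)), add(add(SSZ, SZ), mul(Z, Z))))))))
  [24] S(S(S(S(add(S(add(add(Z, SZ), mul(Z, Z))), mul(add(SZ, mul(Z, SSZ)), add(add(SSZ, SZ), mul(Z, Z))))))))
  [25] S(S(S(S(S(add(add(add(Z, SZ), mul(Z, Z)), mul(add(SZ, mul(Z, SSZ)), add(add(SSZ, SZ), mul(Z, Z)))))))))
  [26] S(S(S(S(S(add(add(SZ, mul(Z, Z)), mul(add(SZ, mul(Z, SSZ)), add(add(SSZ, SZ), mul(Z, Z)))))))))
  [27] S(S(S(S(S(add(S(add(Z, mul(Z, Z))), mul(add(SZ, mul(Z, SSZ)), add(add(SSZ, SZ), mul(Z, Z)))))))))
  [28] S(S(S(S(S(S(add(add(Z, mul(Z, Z)), mul(add(SZ, mul(Z, SSZ)), add(add(SSZ, SZ), mul(Z, Z))))))))))
  [29] S(S(S(S(S(S(add(mul(Z, Z), mul(add(SZ, mul(Z, SSZ)), add(add(SSZ, SZ), mul(Z, Z))))))))))
  [30] S(S(S(S(S(S(add(Z, mul(add(SZ, mul(Z, SSZ)), add(add(SSZ, SZ), mul(Z, Z))))))))))
  [31] S(S(S(S(S(S(mul(add(SZ, mul(Z, SSZ)), add(add(SSZ, SZ), mul(Z, Z)))))))))
  [32] S(S(S(S(S(S(mul(S(add(Z, mul(Z, SSZ))), add(add(SSZ, SZ), mul(Z, Z)))))))))
  [33] S(S(S(S(S(S(add(add(add(SSZ, SZ), mul(Z, Z)), mul(add(Z, mul(Z, SSZ)), add(add(SSZ, SZ), mul(Z, Z))))))))))
  [34] S(S(S(S(S(S(add(add(S(add(SZ, SZ)), mul(Z, Z)), mul(add(Z, mul(Z, SSZ)), add(add(SSZ, SZ), mul(Z, Z))))))))))
  [35] S(S(S(S(S(S(add(S(add(add(SZ, SZ), mul(Z, Z))), mul(add(Z, mul(Z, SSZ)), add(add(SSZ, SZ), mul(Z, Z))))))))))
  [36] S(S(S(S(S(S(S(add(add(add(SZ, SZ), mul(Z, Z)), mul(add(Z, mul(Z, SSZ)), add(add(SSZ, SZ), mul(Z, Z)))))))))))
  [37] S(S(S(S(S(S(S(add(add(S(add(Z, SZ)), mul(Z, Z)), mul(add(Z, mul(Z, SSZ)), add(add(SSZ, SZ), mul(Z, Z)))))))))))
  [38] S(S(S(S(S(S(S(add(S(add(add(Z, SZ), mul(Z, Z))), mul(add(Z, mul(Z, SSZ)), add(add(SSZ, SZ), mul(Z, Z)))))))))))
  [39] S(S(S(S(S(S(S(S(add(add(add(Z, SZ), mul(Z, Z)), mul(add(Z, mul(Z, SSZ)), add(add(SSZ, SZ), mul(Z, Z))))))))))))
  [40] S(S(S(S(S(S(S(S(add(add(SZ, mul(Z, Z)), mul(add(Z, mul(Z, SSZ)), add(add(SSZ, SZ), mul(Z, Z))))))))))))
  [41] S(S(S(S(S(S(S(S(add(S(add(Z, mul(Z, Z))), mul(add(Z, mul(Z, SSZ)), add(add(SSZ, SZ), mul(Z, Z))))))))))))
  [42] S(S(S(S(S(S(S(S(S(add(add(Z, mul(Z, Z)), mul(add(Z, mul(Z, SSZ)), add(add(SSZ, SZ), mul(Z, Z)))))))))))))
  [43] S(S(S(S(S(S(S(S(S(add(mul(Z, Z), mul(add(Z, mul(Z, SSZ)), add(add(SSZ, SZ), mul(Z, Z)))))))))))))
  [44] S(S(S(S(S(S(S(S(S(add(Z, mul(add(Z, mul(Z, SSZ)), add(add(SSZ, SZ), mul(Z, Z)))))))))))))
  [45] S(S(S(S(S(S(S(S(S(mul(add(Z, mul(Z, SSZ)), add(add(SSZ, SZ), mul(Z, Z))))))))))))
  [46] S(S(S(S(S(S(S(S(S(mul(mul(Z, SSZ), add(add(SSZ, SZ), mul(Z, Z))))))))))))
  [47] S(S(S(S(S(S(S(S(S(mul(Z, add(add(SSZ, SZ), mul(Z, Z))))))))))))

Answer: NO — after 47 steps the term is S(S(S(S(S(S(S(S(S(mul(Z, add(add(SSZ, SZ), mul(Z, Z)))))))))))), not yet normal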